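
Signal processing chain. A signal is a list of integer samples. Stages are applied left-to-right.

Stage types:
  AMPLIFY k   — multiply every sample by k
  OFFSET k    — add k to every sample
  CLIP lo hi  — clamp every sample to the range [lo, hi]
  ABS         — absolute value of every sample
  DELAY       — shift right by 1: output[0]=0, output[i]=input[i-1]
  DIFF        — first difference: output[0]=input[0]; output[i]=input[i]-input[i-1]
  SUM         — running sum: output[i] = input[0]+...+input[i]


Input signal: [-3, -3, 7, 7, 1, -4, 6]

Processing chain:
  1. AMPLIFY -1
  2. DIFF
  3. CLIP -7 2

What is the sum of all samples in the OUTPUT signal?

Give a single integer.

Answer: -8

Derivation:
Input: [-3, -3, 7, 7, 1, -4, 6]
Stage 1 (AMPLIFY -1): -3*-1=3, -3*-1=3, 7*-1=-7, 7*-1=-7, 1*-1=-1, -4*-1=4, 6*-1=-6 -> [3, 3, -7, -7, -1, 4, -6]
Stage 2 (DIFF): s[0]=3, 3-3=0, -7-3=-10, -7--7=0, -1--7=6, 4--1=5, -6-4=-10 -> [3, 0, -10, 0, 6, 5, -10]
Stage 3 (CLIP -7 2): clip(3,-7,2)=2, clip(0,-7,2)=0, clip(-10,-7,2)=-7, clip(0,-7,2)=0, clip(6,-7,2)=2, clip(5,-7,2)=2, clip(-10,-7,2)=-7 -> [2, 0, -7, 0, 2, 2, -7]
Output sum: -8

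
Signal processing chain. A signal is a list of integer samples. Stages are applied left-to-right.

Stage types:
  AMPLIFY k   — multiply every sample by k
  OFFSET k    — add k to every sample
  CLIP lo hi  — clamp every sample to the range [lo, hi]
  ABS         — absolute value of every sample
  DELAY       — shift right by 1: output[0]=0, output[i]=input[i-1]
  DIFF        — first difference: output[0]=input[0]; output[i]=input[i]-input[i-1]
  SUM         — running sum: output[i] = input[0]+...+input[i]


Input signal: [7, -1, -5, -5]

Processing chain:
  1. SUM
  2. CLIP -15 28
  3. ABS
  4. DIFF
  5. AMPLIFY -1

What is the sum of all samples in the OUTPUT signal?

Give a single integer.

Answer: -4

Derivation:
Input: [7, -1, -5, -5]
Stage 1 (SUM): sum[0..0]=7, sum[0..1]=6, sum[0..2]=1, sum[0..3]=-4 -> [7, 6, 1, -4]
Stage 2 (CLIP -15 28): clip(7,-15,28)=7, clip(6,-15,28)=6, clip(1,-15,28)=1, clip(-4,-15,28)=-4 -> [7, 6, 1, -4]
Stage 3 (ABS): |7|=7, |6|=6, |1|=1, |-4|=4 -> [7, 6, 1, 4]
Stage 4 (DIFF): s[0]=7, 6-7=-1, 1-6=-5, 4-1=3 -> [7, -1, -5, 3]
Stage 5 (AMPLIFY -1): 7*-1=-7, -1*-1=1, -5*-1=5, 3*-1=-3 -> [-7, 1, 5, -3]
Output sum: -4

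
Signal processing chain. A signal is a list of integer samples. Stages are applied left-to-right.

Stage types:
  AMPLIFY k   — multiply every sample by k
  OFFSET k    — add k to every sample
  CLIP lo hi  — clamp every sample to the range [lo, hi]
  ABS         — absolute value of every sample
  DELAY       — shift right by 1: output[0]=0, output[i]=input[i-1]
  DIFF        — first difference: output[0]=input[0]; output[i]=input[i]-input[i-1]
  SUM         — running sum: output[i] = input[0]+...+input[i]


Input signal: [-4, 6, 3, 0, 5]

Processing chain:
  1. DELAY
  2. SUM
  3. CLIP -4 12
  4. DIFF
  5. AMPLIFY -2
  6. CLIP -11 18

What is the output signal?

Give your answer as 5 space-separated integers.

Answer: 0 8 -11 -6 0

Derivation:
Input: [-4, 6, 3, 0, 5]
Stage 1 (DELAY): [0, -4, 6, 3, 0] = [0, -4, 6, 3, 0] -> [0, -4, 6, 3, 0]
Stage 2 (SUM): sum[0..0]=0, sum[0..1]=-4, sum[0..2]=2, sum[0..3]=5, sum[0..4]=5 -> [0, -4, 2, 5, 5]
Stage 3 (CLIP -4 12): clip(0,-4,12)=0, clip(-4,-4,12)=-4, clip(2,-4,12)=2, clip(5,-4,12)=5, clip(5,-4,12)=5 -> [0, -4, 2, 5, 5]
Stage 4 (DIFF): s[0]=0, -4-0=-4, 2--4=6, 5-2=3, 5-5=0 -> [0, -4, 6, 3, 0]
Stage 5 (AMPLIFY -2): 0*-2=0, -4*-2=8, 6*-2=-12, 3*-2=-6, 0*-2=0 -> [0, 8, -12, -6, 0]
Stage 6 (CLIP -11 18): clip(0,-11,18)=0, clip(8,-11,18)=8, clip(-12,-11,18)=-11, clip(-6,-11,18)=-6, clip(0,-11,18)=0 -> [0, 8, -11, -6, 0]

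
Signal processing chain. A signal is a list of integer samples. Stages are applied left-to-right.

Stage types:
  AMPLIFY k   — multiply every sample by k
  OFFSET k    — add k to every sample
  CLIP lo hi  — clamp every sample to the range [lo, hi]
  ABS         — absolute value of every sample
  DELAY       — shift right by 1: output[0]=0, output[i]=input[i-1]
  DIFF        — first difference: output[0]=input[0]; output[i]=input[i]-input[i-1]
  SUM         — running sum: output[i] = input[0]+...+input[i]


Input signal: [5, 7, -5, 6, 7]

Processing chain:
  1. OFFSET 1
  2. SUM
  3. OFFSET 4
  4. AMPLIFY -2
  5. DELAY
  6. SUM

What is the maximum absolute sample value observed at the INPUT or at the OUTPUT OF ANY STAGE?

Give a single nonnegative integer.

Answer: 126

Derivation:
Input: [5, 7, -5, 6, 7] (max |s|=7)
Stage 1 (OFFSET 1): 5+1=6, 7+1=8, -5+1=-4, 6+1=7, 7+1=8 -> [6, 8, -4, 7, 8] (max |s|=8)
Stage 2 (SUM): sum[0..0]=6, sum[0..1]=14, sum[0..2]=10, sum[0..3]=17, sum[0..4]=25 -> [6, 14, 10, 17, 25] (max |s|=25)
Stage 3 (OFFSET 4): 6+4=10, 14+4=18, 10+4=14, 17+4=21, 25+4=29 -> [10, 18, 14, 21, 29] (max |s|=29)
Stage 4 (AMPLIFY -2): 10*-2=-20, 18*-2=-36, 14*-2=-28, 21*-2=-42, 29*-2=-58 -> [-20, -36, -28, -42, -58] (max |s|=58)
Stage 5 (DELAY): [0, -20, -36, -28, -42] = [0, -20, -36, -28, -42] -> [0, -20, -36, -28, -42] (max |s|=42)
Stage 6 (SUM): sum[0..0]=0, sum[0..1]=-20, sum[0..2]=-56, sum[0..3]=-84, sum[0..4]=-126 -> [0, -20, -56, -84, -126] (max |s|=126)
Overall max amplitude: 126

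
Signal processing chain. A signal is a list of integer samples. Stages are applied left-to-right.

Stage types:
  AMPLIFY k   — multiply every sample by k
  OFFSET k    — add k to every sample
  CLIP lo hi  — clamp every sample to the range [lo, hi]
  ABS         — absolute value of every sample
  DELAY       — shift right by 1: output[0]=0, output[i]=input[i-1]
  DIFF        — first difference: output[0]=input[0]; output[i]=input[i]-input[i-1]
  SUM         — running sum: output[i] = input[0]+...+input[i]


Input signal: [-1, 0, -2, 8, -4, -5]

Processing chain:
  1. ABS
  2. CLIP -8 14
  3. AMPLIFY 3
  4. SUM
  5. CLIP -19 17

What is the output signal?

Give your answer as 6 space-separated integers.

Answer: 3 3 9 17 17 17

Derivation:
Input: [-1, 0, -2, 8, -4, -5]
Stage 1 (ABS): |-1|=1, |0|=0, |-2|=2, |8|=8, |-4|=4, |-5|=5 -> [1, 0, 2, 8, 4, 5]
Stage 2 (CLIP -8 14): clip(1,-8,14)=1, clip(0,-8,14)=0, clip(2,-8,14)=2, clip(8,-8,14)=8, clip(4,-8,14)=4, clip(5,-8,14)=5 -> [1, 0, 2, 8, 4, 5]
Stage 3 (AMPLIFY 3): 1*3=3, 0*3=0, 2*3=6, 8*3=24, 4*3=12, 5*3=15 -> [3, 0, 6, 24, 12, 15]
Stage 4 (SUM): sum[0..0]=3, sum[0..1]=3, sum[0..2]=9, sum[0..3]=33, sum[0..4]=45, sum[0..5]=60 -> [3, 3, 9, 33, 45, 60]
Stage 5 (CLIP -19 17): clip(3,-19,17)=3, clip(3,-19,17)=3, clip(9,-19,17)=9, clip(33,-19,17)=17, clip(45,-19,17)=17, clip(60,-19,17)=17 -> [3, 3, 9, 17, 17, 17]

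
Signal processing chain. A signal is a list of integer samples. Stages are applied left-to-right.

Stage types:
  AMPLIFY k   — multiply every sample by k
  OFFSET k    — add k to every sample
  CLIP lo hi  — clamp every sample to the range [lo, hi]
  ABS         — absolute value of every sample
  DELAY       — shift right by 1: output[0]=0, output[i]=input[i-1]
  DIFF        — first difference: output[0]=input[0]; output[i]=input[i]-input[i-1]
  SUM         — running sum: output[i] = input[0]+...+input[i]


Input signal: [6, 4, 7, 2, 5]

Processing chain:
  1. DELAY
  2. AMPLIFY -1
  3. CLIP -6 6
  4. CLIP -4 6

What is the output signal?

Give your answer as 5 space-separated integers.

Answer: 0 -4 -4 -4 -2

Derivation:
Input: [6, 4, 7, 2, 5]
Stage 1 (DELAY): [0, 6, 4, 7, 2] = [0, 6, 4, 7, 2] -> [0, 6, 4, 7, 2]
Stage 2 (AMPLIFY -1): 0*-1=0, 6*-1=-6, 4*-1=-4, 7*-1=-7, 2*-1=-2 -> [0, -6, -4, -7, -2]
Stage 3 (CLIP -6 6): clip(0,-6,6)=0, clip(-6,-6,6)=-6, clip(-4,-6,6)=-4, clip(-7,-6,6)=-6, clip(-2,-6,6)=-2 -> [0, -6, -4, -6, -2]
Stage 4 (CLIP -4 6): clip(0,-4,6)=0, clip(-6,-4,6)=-4, clip(-4,-4,6)=-4, clip(-6,-4,6)=-4, clip(-2,-4,6)=-2 -> [0, -4, -4, -4, -2]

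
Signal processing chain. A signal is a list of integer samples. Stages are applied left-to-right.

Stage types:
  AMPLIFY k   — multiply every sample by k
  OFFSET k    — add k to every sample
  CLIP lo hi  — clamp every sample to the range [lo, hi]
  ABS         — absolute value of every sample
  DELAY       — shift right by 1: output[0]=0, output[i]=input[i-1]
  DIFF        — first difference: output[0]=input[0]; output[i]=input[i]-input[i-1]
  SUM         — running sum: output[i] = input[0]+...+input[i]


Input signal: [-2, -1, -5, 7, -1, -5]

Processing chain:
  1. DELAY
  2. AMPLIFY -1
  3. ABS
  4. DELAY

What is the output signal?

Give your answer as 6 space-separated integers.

Answer: 0 0 2 1 5 7

Derivation:
Input: [-2, -1, -5, 7, -1, -5]
Stage 1 (DELAY): [0, -2, -1, -5, 7, -1] = [0, -2, -1, -5, 7, -1] -> [0, -2, -1, -5, 7, -1]
Stage 2 (AMPLIFY -1): 0*-1=0, -2*-1=2, -1*-1=1, -5*-1=5, 7*-1=-7, -1*-1=1 -> [0, 2, 1, 5, -7, 1]
Stage 3 (ABS): |0|=0, |2|=2, |1|=1, |5|=5, |-7|=7, |1|=1 -> [0, 2, 1, 5, 7, 1]
Stage 4 (DELAY): [0, 0, 2, 1, 5, 7] = [0, 0, 2, 1, 5, 7] -> [0, 0, 2, 1, 5, 7]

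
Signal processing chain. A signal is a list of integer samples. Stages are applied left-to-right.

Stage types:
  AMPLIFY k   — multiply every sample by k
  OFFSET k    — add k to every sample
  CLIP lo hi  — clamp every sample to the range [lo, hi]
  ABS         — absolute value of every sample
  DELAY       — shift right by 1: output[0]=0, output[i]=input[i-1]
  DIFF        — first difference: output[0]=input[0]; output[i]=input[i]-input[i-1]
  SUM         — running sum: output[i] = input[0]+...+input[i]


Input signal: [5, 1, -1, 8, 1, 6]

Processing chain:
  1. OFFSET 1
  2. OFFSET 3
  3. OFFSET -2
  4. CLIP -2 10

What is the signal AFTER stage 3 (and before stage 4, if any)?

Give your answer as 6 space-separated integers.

Input: [5, 1, -1, 8, 1, 6]
Stage 1 (OFFSET 1): 5+1=6, 1+1=2, -1+1=0, 8+1=9, 1+1=2, 6+1=7 -> [6, 2, 0, 9, 2, 7]
Stage 2 (OFFSET 3): 6+3=9, 2+3=5, 0+3=3, 9+3=12, 2+3=5, 7+3=10 -> [9, 5, 3, 12, 5, 10]
Stage 3 (OFFSET -2): 9+-2=7, 5+-2=3, 3+-2=1, 12+-2=10, 5+-2=3, 10+-2=8 -> [7, 3, 1, 10, 3, 8]

Answer: 7 3 1 10 3 8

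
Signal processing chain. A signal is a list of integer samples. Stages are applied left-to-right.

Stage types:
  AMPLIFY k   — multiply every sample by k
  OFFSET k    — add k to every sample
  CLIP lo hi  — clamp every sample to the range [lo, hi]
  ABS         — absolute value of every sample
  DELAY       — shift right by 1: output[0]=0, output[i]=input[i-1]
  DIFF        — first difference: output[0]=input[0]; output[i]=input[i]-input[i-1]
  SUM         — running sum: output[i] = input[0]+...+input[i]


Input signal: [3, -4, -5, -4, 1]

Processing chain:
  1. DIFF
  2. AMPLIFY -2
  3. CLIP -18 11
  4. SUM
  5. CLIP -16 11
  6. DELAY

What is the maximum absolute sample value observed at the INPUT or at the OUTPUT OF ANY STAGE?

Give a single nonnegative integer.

Input: [3, -4, -5, -4, 1] (max |s|=5)
Stage 1 (DIFF): s[0]=3, -4-3=-7, -5--4=-1, -4--5=1, 1--4=5 -> [3, -7, -1, 1, 5] (max |s|=7)
Stage 2 (AMPLIFY -2): 3*-2=-6, -7*-2=14, -1*-2=2, 1*-2=-2, 5*-2=-10 -> [-6, 14, 2, -2, -10] (max |s|=14)
Stage 3 (CLIP -18 11): clip(-6,-18,11)=-6, clip(14,-18,11)=11, clip(2,-18,11)=2, clip(-2,-18,11)=-2, clip(-10,-18,11)=-10 -> [-6, 11, 2, -2, -10] (max |s|=11)
Stage 4 (SUM): sum[0..0]=-6, sum[0..1]=5, sum[0..2]=7, sum[0..3]=5, sum[0..4]=-5 -> [-6, 5, 7, 5, -5] (max |s|=7)
Stage 5 (CLIP -16 11): clip(-6,-16,11)=-6, clip(5,-16,11)=5, clip(7,-16,11)=7, clip(5,-16,11)=5, clip(-5,-16,11)=-5 -> [-6, 5, 7, 5, -5] (max |s|=7)
Stage 6 (DELAY): [0, -6, 5, 7, 5] = [0, -6, 5, 7, 5] -> [0, -6, 5, 7, 5] (max |s|=7)
Overall max amplitude: 14

Answer: 14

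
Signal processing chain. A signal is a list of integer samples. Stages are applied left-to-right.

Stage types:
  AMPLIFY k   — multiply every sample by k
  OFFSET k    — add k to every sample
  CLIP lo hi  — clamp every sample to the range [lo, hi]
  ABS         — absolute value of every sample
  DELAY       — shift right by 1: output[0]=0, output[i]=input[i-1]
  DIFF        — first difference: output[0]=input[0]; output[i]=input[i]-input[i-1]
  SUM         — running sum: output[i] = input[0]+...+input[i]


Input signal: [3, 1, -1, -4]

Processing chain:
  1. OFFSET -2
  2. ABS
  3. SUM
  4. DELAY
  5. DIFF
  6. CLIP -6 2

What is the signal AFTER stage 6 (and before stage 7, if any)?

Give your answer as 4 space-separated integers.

Answer: 0 1 1 2

Derivation:
Input: [3, 1, -1, -4]
Stage 1 (OFFSET -2): 3+-2=1, 1+-2=-1, -1+-2=-3, -4+-2=-6 -> [1, -1, -3, -6]
Stage 2 (ABS): |1|=1, |-1|=1, |-3|=3, |-6|=6 -> [1, 1, 3, 6]
Stage 3 (SUM): sum[0..0]=1, sum[0..1]=2, sum[0..2]=5, sum[0..3]=11 -> [1, 2, 5, 11]
Stage 4 (DELAY): [0, 1, 2, 5] = [0, 1, 2, 5] -> [0, 1, 2, 5]
Stage 5 (DIFF): s[0]=0, 1-0=1, 2-1=1, 5-2=3 -> [0, 1, 1, 3]
Stage 6 (CLIP -6 2): clip(0,-6,2)=0, clip(1,-6,2)=1, clip(1,-6,2)=1, clip(3,-6,2)=2 -> [0, 1, 1, 2]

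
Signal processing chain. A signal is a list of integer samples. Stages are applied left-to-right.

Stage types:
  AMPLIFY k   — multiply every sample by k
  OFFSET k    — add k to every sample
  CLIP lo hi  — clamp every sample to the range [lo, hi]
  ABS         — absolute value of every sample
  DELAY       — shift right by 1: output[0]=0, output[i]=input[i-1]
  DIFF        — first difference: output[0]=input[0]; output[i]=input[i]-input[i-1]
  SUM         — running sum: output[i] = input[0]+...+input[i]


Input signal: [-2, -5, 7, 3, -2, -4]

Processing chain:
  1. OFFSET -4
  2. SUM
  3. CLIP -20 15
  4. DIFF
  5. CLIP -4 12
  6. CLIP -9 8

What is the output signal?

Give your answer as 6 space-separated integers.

Answer: -4 -4 3 -1 -4 -1

Derivation:
Input: [-2, -5, 7, 3, -2, -4]
Stage 1 (OFFSET -4): -2+-4=-6, -5+-4=-9, 7+-4=3, 3+-4=-1, -2+-4=-6, -4+-4=-8 -> [-6, -9, 3, -1, -6, -8]
Stage 2 (SUM): sum[0..0]=-6, sum[0..1]=-15, sum[0..2]=-12, sum[0..3]=-13, sum[0..4]=-19, sum[0..5]=-27 -> [-6, -15, -12, -13, -19, -27]
Stage 3 (CLIP -20 15): clip(-6,-20,15)=-6, clip(-15,-20,15)=-15, clip(-12,-20,15)=-12, clip(-13,-20,15)=-13, clip(-19,-20,15)=-19, clip(-27,-20,15)=-20 -> [-6, -15, -12, -13, -19, -20]
Stage 4 (DIFF): s[0]=-6, -15--6=-9, -12--15=3, -13--12=-1, -19--13=-6, -20--19=-1 -> [-6, -9, 3, -1, -6, -1]
Stage 5 (CLIP -4 12): clip(-6,-4,12)=-4, clip(-9,-4,12)=-4, clip(3,-4,12)=3, clip(-1,-4,12)=-1, clip(-6,-4,12)=-4, clip(-1,-4,12)=-1 -> [-4, -4, 3, -1, -4, -1]
Stage 6 (CLIP -9 8): clip(-4,-9,8)=-4, clip(-4,-9,8)=-4, clip(3,-9,8)=3, clip(-1,-9,8)=-1, clip(-4,-9,8)=-4, clip(-1,-9,8)=-1 -> [-4, -4, 3, -1, -4, -1]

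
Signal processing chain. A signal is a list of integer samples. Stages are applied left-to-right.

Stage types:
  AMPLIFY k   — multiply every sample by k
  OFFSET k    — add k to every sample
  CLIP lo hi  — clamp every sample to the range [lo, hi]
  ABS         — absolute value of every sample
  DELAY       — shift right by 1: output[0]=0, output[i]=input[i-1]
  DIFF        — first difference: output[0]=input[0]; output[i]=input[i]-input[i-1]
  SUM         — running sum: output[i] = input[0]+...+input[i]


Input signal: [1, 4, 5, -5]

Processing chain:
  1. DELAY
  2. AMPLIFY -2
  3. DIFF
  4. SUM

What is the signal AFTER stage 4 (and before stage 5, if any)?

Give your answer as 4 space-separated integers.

Input: [1, 4, 5, -5]
Stage 1 (DELAY): [0, 1, 4, 5] = [0, 1, 4, 5] -> [0, 1, 4, 5]
Stage 2 (AMPLIFY -2): 0*-2=0, 1*-2=-2, 4*-2=-8, 5*-2=-10 -> [0, -2, -8, -10]
Stage 3 (DIFF): s[0]=0, -2-0=-2, -8--2=-6, -10--8=-2 -> [0, -2, -6, -2]
Stage 4 (SUM): sum[0..0]=0, sum[0..1]=-2, sum[0..2]=-8, sum[0..3]=-10 -> [0, -2, -8, -10]

Answer: 0 -2 -8 -10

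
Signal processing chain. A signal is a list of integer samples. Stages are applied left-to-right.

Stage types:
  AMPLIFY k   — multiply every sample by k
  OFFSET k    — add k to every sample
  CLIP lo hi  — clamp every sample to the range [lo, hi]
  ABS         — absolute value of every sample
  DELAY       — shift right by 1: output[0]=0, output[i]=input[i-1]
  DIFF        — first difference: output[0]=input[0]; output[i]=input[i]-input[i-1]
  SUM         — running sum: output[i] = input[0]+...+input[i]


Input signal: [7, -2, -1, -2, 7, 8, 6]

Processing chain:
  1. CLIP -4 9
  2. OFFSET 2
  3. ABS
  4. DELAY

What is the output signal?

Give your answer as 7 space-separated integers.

Input: [7, -2, -1, -2, 7, 8, 6]
Stage 1 (CLIP -4 9): clip(7,-4,9)=7, clip(-2,-4,9)=-2, clip(-1,-4,9)=-1, clip(-2,-4,9)=-2, clip(7,-4,9)=7, clip(8,-4,9)=8, clip(6,-4,9)=6 -> [7, -2, -1, -2, 7, 8, 6]
Stage 2 (OFFSET 2): 7+2=9, -2+2=0, -1+2=1, -2+2=0, 7+2=9, 8+2=10, 6+2=8 -> [9, 0, 1, 0, 9, 10, 8]
Stage 3 (ABS): |9|=9, |0|=0, |1|=1, |0|=0, |9|=9, |10|=10, |8|=8 -> [9, 0, 1, 0, 9, 10, 8]
Stage 4 (DELAY): [0, 9, 0, 1, 0, 9, 10] = [0, 9, 0, 1, 0, 9, 10] -> [0, 9, 0, 1, 0, 9, 10]

Answer: 0 9 0 1 0 9 10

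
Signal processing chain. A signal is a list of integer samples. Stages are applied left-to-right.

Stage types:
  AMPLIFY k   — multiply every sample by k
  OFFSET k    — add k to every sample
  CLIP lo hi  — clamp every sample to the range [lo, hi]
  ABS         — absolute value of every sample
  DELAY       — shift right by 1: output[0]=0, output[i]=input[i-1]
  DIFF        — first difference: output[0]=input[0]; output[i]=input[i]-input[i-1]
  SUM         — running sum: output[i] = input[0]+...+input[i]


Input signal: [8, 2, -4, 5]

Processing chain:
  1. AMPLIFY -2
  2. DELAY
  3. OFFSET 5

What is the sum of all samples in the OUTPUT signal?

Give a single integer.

Input: [8, 2, -4, 5]
Stage 1 (AMPLIFY -2): 8*-2=-16, 2*-2=-4, -4*-2=8, 5*-2=-10 -> [-16, -4, 8, -10]
Stage 2 (DELAY): [0, -16, -4, 8] = [0, -16, -4, 8] -> [0, -16, -4, 8]
Stage 3 (OFFSET 5): 0+5=5, -16+5=-11, -4+5=1, 8+5=13 -> [5, -11, 1, 13]
Output sum: 8

Answer: 8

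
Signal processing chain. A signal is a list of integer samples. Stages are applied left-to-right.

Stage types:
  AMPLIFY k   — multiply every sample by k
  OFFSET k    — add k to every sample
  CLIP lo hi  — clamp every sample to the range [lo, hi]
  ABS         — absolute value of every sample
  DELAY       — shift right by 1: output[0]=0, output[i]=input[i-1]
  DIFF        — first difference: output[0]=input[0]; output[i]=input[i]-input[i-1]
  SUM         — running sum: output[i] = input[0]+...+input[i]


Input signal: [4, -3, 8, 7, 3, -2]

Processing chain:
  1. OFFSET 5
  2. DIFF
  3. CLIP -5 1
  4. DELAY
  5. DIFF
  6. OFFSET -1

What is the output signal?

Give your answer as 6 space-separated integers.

Answer: -1 0 -7 5 -3 -4

Derivation:
Input: [4, -3, 8, 7, 3, -2]
Stage 1 (OFFSET 5): 4+5=9, -3+5=2, 8+5=13, 7+5=12, 3+5=8, -2+5=3 -> [9, 2, 13, 12, 8, 3]
Stage 2 (DIFF): s[0]=9, 2-9=-7, 13-2=11, 12-13=-1, 8-12=-4, 3-8=-5 -> [9, -7, 11, -1, -4, -5]
Stage 3 (CLIP -5 1): clip(9,-5,1)=1, clip(-7,-5,1)=-5, clip(11,-5,1)=1, clip(-1,-5,1)=-1, clip(-4,-5,1)=-4, clip(-5,-5,1)=-5 -> [1, -5, 1, -1, -4, -5]
Stage 4 (DELAY): [0, 1, -5, 1, -1, -4] = [0, 1, -5, 1, -1, -4] -> [0, 1, -5, 1, -1, -4]
Stage 5 (DIFF): s[0]=0, 1-0=1, -5-1=-6, 1--5=6, -1-1=-2, -4--1=-3 -> [0, 1, -6, 6, -2, -3]
Stage 6 (OFFSET -1): 0+-1=-1, 1+-1=0, -6+-1=-7, 6+-1=5, -2+-1=-3, -3+-1=-4 -> [-1, 0, -7, 5, -3, -4]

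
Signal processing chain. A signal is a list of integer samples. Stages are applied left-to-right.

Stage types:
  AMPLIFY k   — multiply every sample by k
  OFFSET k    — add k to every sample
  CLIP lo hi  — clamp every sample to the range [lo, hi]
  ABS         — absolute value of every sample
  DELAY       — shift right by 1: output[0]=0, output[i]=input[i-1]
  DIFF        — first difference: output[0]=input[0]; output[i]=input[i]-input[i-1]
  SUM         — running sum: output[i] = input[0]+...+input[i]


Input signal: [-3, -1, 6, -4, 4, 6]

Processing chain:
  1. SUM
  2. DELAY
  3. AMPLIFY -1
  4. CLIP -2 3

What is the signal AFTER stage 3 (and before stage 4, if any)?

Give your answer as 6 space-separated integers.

Input: [-3, -1, 6, -4, 4, 6]
Stage 1 (SUM): sum[0..0]=-3, sum[0..1]=-4, sum[0..2]=2, sum[0..3]=-2, sum[0..4]=2, sum[0..5]=8 -> [-3, -4, 2, -2, 2, 8]
Stage 2 (DELAY): [0, -3, -4, 2, -2, 2] = [0, -3, -4, 2, -2, 2] -> [0, -3, -4, 2, -2, 2]
Stage 3 (AMPLIFY -1): 0*-1=0, -3*-1=3, -4*-1=4, 2*-1=-2, -2*-1=2, 2*-1=-2 -> [0, 3, 4, -2, 2, -2]

Answer: 0 3 4 -2 2 -2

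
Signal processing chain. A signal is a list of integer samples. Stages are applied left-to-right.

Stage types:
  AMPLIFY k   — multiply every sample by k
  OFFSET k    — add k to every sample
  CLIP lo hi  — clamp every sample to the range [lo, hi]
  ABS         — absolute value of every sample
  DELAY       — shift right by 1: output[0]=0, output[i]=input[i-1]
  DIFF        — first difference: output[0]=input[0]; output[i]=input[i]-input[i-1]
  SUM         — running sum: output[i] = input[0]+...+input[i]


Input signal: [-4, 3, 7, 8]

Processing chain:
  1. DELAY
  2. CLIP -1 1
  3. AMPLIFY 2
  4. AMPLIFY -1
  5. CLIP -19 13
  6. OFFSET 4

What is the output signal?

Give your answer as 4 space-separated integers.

Input: [-4, 3, 7, 8]
Stage 1 (DELAY): [0, -4, 3, 7] = [0, -4, 3, 7] -> [0, -4, 3, 7]
Stage 2 (CLIP -1 1): clip(0,-1,1)=0, clip(-4,-1,1)=-1, clip(3,-1,1)=1, clip(7,-1,1)=1 -> [0, -1, 1, 1]
Stage 3 (AMPLIFY 2): 0*2=0, -1*2=-2, 1*2=2, 1*2=2 -> [0, -2, 2, 2]
Stage 4 (AMPLIFY -1): 0*-1=0, -2*-1=2, 2*-1=-2, 2*-1=-2 -> [0, 2, -2, -2]
Stage 5 (CLIP -19 13): clip(0,-19,13)=0, clip(2,-19,13)=2, clip(-2,-19,13)=-2, clip(-2,-19,13)=-2 -> [0, 2, -2, -2]
Stage 6 (OFFSET 4): 0+4=4, 2+4=6, -2+4=2, -2+4=2 -> [4, 6, 2, 2]

Answer: 4 6 2 2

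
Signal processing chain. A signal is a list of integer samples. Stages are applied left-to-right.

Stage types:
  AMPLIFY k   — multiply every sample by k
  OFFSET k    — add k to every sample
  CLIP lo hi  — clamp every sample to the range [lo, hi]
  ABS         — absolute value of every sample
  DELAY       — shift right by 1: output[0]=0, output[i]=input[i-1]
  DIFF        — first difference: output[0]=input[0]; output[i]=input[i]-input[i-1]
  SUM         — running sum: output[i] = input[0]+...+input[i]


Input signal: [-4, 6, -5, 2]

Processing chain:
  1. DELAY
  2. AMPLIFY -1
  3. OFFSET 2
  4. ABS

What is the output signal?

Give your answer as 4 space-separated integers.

Answer: 2 6 4 7

Derivation:
Input: [-4, 6, -5, 2]
Stage 1 (DELAY): [0, -4, 6, -5] = [0, -4, 6, -5] -> [0, -4, 6, -5]
Stage 2 (AMPLIFY -1): 0*-1=0, -4*-1=4, 6*-1=-6, -5*-1=5 -> [0, 4, -6, 5]
Stage 3 (OFFSET 2): 0+2=2, 4+2=6, -6+2=-4, 5+2=7 -> [2, 6, -4, 7]
Stage 4 (ABS): |2|=2, |6|=6, |-4|=4, |7|=7 -> [2, 6, 4, 7]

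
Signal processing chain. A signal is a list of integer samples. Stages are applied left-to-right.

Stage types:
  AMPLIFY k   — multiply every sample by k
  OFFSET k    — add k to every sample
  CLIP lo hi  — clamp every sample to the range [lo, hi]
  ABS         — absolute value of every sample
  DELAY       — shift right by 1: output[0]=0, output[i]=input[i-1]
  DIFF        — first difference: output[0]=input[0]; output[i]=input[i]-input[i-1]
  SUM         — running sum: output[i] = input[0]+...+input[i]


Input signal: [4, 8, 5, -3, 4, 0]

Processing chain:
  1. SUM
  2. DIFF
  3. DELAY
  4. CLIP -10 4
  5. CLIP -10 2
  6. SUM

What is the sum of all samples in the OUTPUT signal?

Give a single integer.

Input: [4, 8, 5, -3, 4, 0]
Stage 1 (SUM): sum[0..0]=4, sum[0..1]=12, sum[0..2]=17, sum[0..3]=14, sum[0..4]=18, sum[0..5]=18 -> [4, 12, 17, 14, 18, 18]
Stage 2 (DIFF): s[0]=4, 12-4=8, 17-12=5, 14-17=-3, 18-14=4, 18-18=0 -> [4, 8, 5, -3, 4, 0]
Stage 3 (DELAY): [0, 4, 8, 5, -3, 4] = [0, 4, 8, 5, -3, 4] -> [0, 4, 8, 5, -3, 4]
Stage 4 (CLIP -10 4): clip(0,-10,4)=0, clip(4,-10,4)=4, clip(8,-10,4)=4, clip(5,-10,4)=4, clip(-3,-10,4)=-3, clip(4,-10,4)=4 -> [0, 4, 4, 4, -3, 4]
Stage 5 (CLIP -10 2): clip(0,-10,2)=0, clip(4,-10,2)=2, clip(4,-10,2)=2, clip(4,-10,2)=2, clip(-3,-10,2)=-3, clip(4,-10,2)=2 -> [0, 2, 2, 2, -3, 2]
Stage 6 (SUM): sum[0..0]=0, sum[0..1]=2, sum[0..2]=4, sum[0..3]=6, sum[0..4]=3, sum[0..5]=5 -> [0, 2, 4, 6, 3, 5]
Output sum: 20

Answer: 20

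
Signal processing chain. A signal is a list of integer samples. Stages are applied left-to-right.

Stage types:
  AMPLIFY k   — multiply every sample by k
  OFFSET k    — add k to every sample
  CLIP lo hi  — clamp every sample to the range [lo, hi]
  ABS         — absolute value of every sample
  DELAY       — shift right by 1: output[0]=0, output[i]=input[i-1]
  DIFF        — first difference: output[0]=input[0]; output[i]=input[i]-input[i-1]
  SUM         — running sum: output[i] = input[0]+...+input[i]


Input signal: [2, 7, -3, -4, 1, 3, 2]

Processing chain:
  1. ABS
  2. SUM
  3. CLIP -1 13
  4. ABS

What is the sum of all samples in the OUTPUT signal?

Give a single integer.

Input: [2, 7, -3, -4, 1, 3, 2]
Stage 1 (ABS): |2|=2, |7|=7, |-3|=3, |-4|=4, |1|=1, |3|=3, |2|=2 -> [2, 7, 3, 4, 1, 3, 2]
Stage 2 (SUM): sum[0..0]=2, sum[0..1]=9, sum[0..2]=12, sum[0..3]=16, sum[0..4]=17, sum[0..5]=20, sum[0..6]=22 -> [2, 9, 12, 16, 17, 20, 22]
Stage 3 (CLIP -1 13): clip(2,-1,13)=2, clip(9,-1,13)=9, clip(12,-1,13)=12, clip(16,-1,13)=13, clip(17,-1,13)=13, clip(20,-1,13)=13, clip(22,-1,13)=13 -> [2, 9, 12, 13, 13, 13, 13]
Stage 4 (ABS): |2|=2, |9|=9, |12|=12, |13|=13, |13|=13, |13|=13, |13|=13 -> [2, 9, 12, 13, 13, 13, 13]
Output sum: 75

Answer: 75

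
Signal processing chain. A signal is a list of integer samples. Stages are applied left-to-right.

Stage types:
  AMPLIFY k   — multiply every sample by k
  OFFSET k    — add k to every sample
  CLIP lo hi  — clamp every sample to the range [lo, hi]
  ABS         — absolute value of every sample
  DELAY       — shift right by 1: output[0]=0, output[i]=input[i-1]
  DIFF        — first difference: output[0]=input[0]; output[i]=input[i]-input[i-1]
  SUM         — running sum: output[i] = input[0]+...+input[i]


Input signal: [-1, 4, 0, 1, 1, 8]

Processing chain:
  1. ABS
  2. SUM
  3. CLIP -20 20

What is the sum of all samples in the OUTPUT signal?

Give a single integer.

Answer: 39

Derivation:
Input: [-1, 4, 0, 1, 1, 8]
Stage 1 (ABS): |-1|=1, |4|=4, |0|=0, |1|=1, |1|=1, |8|=8 -> [1, 4, 0, 1, 1, 8]
Stage 2 (SUM): sum[0..0]=1, sum[0..1]=5, sum[0..2]=5, sum[0..3]=6, sum[0..4]=7, sum[0..5]=15 -> [1, 5, 5, 6, 7, 15]
Stage 3 (CLIP -20 20): clip(1,-20,20)=1, clip(5,-20,20)=5, clip(5,-20,20)=5, clip(6,-20,20)=6, clip(7,-20,20)=7, clip(15,-20,20)=15 -> [1, 5, 5, 6, 7, 15]
Output sum: 39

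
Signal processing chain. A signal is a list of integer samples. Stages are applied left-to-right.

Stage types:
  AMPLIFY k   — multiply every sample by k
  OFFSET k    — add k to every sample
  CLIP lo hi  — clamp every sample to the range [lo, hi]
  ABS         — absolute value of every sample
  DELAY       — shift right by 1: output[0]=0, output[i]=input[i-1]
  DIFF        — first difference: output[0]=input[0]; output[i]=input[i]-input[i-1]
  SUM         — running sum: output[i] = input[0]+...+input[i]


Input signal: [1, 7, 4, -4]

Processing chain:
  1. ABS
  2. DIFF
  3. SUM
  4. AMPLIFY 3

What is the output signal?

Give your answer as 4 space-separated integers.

Input: [1, 7, 4, -4]
Stage 1 (ABS): |1|=1, |7|=7, |4|=4, |-4|=4 -> [1, 7, 4, 4]
Stage 2 (DIFF): s[0]=1, 7-1=6, 4-7=-3, 4-4=0 -> [1, 6, -3, 0]
Stage 3 (SUM): sum[0..0]=1, sum[0..1]=7, sum[0..2]=4, sum[0..3]=4 -> [1, 7, 4, 4]
Stage 4 (AMPLIFY 3): 1*3=3, 7*3=21, 4*3=12, 4*3=12 -> [3, 21, 12, 12]

Answer: 3 21 12 12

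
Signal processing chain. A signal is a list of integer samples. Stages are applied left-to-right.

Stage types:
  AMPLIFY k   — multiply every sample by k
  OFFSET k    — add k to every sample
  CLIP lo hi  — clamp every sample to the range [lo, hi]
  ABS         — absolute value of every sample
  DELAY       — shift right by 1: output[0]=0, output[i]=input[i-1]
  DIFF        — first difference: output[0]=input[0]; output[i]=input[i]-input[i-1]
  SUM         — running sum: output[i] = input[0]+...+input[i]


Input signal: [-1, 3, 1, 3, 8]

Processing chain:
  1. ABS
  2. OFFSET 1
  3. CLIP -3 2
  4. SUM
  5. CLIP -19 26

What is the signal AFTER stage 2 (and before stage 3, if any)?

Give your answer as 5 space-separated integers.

Answer: 2 4 2 4 9

Derivation:
Input: [-1, 3, 1, 3, 8]
Stage 1 (ABS): |-1|=1, |3|=3, |1|=1, |3|=3, |8|=8 -> [1, 3, 1, 3, 8]
Stage 2 (OFFSET 1): 1+1=2, 3+1=4, 1+1=2, 3+1=4, 8+1=9 -> [2, 4, 2, 4, 9]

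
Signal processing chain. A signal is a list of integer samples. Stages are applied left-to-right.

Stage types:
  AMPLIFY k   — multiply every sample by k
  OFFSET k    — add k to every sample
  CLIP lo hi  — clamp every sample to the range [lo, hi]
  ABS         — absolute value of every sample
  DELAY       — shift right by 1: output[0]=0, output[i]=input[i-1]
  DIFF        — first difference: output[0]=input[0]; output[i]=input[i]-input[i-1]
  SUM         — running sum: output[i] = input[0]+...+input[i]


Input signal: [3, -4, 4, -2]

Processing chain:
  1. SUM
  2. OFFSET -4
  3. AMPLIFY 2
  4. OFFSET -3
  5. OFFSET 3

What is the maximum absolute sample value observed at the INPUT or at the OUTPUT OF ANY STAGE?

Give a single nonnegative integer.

Answer: 13

Derivation:
Input: [3, -4, 4, -2] (max |s|=4)
Stage 1 (SUM): sum[0..0]=3, sum[0..1]=-1, sum[0..2]=3, sum[0..3]=1 -> [3, -1, 3, 1] (max |s|=3)
Stage 2 (OFFSET -4): 3+-4=-1, -1+-4=-5, 3+-4=-1, 1+-4=-3 -> [-1, -5, -1, -3] (max |s|=5)
Stage 3 (AMPLIFY 2): -1*2=-2, -5*2=-10, -1*2=-2, -3*2=-6 -> [-2, -10, -2, -6] (max |s|=10)
Stage 4 (OFFSET -3): -2+-3=-5, -10+-3=-13, -2+-3=-5, -6+-3=-9 -> [-5, -13, -5, -9] (max |s|=13)
Stage 5 (OFFSET 3): -5+3=-2, -13+3=-10, -5+3=-2, -9+3=-6 -> [-2, -10, -2, -6] (max |s|=10)
Overall max amplitude: 13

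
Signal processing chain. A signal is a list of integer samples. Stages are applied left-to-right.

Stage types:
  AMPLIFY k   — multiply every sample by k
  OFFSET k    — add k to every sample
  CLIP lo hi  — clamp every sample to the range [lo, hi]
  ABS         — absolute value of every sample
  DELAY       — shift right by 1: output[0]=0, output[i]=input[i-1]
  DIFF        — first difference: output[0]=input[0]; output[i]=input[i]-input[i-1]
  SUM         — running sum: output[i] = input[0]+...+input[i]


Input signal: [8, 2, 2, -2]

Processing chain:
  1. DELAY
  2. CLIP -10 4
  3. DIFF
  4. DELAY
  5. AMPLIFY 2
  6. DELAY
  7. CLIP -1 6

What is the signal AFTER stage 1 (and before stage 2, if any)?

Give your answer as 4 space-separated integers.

Input: [8, 2, 2, -2]
Stage 1 (DELAY): [0, 8, 2, 2] = [0, 8, 2, 2] -> [0, 8, 2, 2]

Answer: 0 8 2 2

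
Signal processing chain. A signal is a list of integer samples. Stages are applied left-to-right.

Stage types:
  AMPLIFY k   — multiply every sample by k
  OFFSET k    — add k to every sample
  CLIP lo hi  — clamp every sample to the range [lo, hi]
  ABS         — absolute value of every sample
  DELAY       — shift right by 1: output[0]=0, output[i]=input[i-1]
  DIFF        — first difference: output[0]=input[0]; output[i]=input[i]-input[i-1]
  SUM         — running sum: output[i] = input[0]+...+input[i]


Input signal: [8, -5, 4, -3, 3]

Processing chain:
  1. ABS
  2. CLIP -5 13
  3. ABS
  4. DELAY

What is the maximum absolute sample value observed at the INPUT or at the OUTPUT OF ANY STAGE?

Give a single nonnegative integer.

Input: [8, -5, 4, -3, 3] (max |s|=8)
Stage 1 (ABS): |8|=8, |-5|=5, |4|=4, |-3|=3, |3|=3 -> [8, 5, 4, 3, 3] (max |s|=8)
Stage 2 (CLIP -5 13): clip(8,-5,13)=8, clip(5,-5,13)=5, clip(4,-5,13)=4, clip(3,-5,13)=3, clip(3,-5,13)=3 -> [8, 5, 4, 3, 3] (max |s|=8)
Stage 3 (ABS): |8|=8, |5|=5, |4|=4, |3|=3, |3|=3 -> [8, 5, 4, 3, 3] (max |s|=8)
Stage 4 (DELAY): [0, 8, 5, 4, 3] = [0, 8, 5, 4, 3] -> [0, 8, 5, 4, 3] (max |s|=8)
Overall max amplitude: 8

Answer: 8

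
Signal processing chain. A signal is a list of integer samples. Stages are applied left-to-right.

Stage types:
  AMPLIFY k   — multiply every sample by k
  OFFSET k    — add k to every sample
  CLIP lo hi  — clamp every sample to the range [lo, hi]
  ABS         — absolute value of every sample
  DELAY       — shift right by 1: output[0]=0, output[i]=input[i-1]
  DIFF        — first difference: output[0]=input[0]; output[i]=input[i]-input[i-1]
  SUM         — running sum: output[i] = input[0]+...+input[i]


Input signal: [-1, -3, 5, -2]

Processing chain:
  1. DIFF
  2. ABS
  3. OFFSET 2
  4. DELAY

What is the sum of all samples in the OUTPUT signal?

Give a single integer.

Answer: 17

Derivation:
Input: [-1, -3, 5, -2]
Stage 1 (DIFF): s[0]=-1, -3--1=-2, 5--3=8, -2-5=-7 -> [-1, -2, 8, -7]
Stage 2 (ABS): |-1|=1, |-2|=2, |8|=8, |-7|=7 -> [1, 2, 8, 7]
Stage 3 (OFFSET 2): 1+2=3, 2+2=4, 8+2=10, 7+2=9 -> [3, 4, 10, 9]
Stage 4 (DELAY): [0, 3, 4, 10] = [0, 3, 4, 10] -> [0, 3, 4, 10]
Output sum: 17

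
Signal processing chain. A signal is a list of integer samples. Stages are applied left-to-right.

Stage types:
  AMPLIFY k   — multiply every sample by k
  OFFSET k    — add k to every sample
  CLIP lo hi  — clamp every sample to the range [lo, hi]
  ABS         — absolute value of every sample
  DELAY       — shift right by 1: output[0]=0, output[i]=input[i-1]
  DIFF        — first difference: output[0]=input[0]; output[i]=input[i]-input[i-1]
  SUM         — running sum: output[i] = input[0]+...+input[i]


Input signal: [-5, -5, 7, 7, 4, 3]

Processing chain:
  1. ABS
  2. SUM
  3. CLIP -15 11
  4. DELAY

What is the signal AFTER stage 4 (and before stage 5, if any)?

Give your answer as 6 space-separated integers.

Input: [-5, -5, 7, 7, 4, 3]
Stage 1 (ABS): |-5|=5, |-5|=5, |7|=7, |7|=7, |4|=4, |3|=3 -> [5, 5, 7, 7, 4, 3]
Stage 2 (SUM): sum[0..0]=5, sum[0..1]=10, sum[0..2]=17, sum[0..3]=24, sum[0..4]=28, sum[0..5]=31 -> [5, 10, 17, 24, 28, 31]
Stage 3 (CLIP -15 11): clip(5,-15,11)=5, clip(10,-15,11)=10, clip(17,-15,11)=11, clip(24,-15,11)=11, clip(28,-15,11)=11, clip(31,-15,11)=11 -> [5, 10, 11, 11, 11, 11]
Stage 4 (DELAY): [0, 5, 10, 11, 11, 11] = [0, 5, 10, 11, 11, 11] -> [0, 5, 10, 11, 11, 11]

Answer: 0 5 10 11 11 11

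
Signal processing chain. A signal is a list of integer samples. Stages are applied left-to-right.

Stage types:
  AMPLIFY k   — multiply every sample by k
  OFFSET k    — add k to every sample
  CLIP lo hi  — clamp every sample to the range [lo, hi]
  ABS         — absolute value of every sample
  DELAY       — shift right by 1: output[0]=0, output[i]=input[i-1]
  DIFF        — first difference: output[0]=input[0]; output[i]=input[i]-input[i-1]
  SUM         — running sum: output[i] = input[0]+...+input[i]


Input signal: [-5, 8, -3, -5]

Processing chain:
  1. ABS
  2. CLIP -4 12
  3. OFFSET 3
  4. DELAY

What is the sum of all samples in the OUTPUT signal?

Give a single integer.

Input: [-5, 8, -3, -5]
Stage 1 (ABS): |-5|=5, |8|=8, |-3|=3, |-5|=5 -> [5, 8, 3, 5]
Stage 2 (CLIP -4 12): clip(5,-4,12)=5, clip(8,-4,12)=8, clip(3,-4,12)=3, clip(5,-4,12)=5 -> [5, 8, 3, 5]
Stage 3 (OFFSET 3): 5+3=8, 8+3=11, 3+3=6, 5+3=8 -> [8, 11, 6, 8]
Stage 4 (DELAY): [0, 8, 11, 6] = [0, 8, 11, 6] -> [0, 8, 11, 6]
Output sum: 25

Answer: 25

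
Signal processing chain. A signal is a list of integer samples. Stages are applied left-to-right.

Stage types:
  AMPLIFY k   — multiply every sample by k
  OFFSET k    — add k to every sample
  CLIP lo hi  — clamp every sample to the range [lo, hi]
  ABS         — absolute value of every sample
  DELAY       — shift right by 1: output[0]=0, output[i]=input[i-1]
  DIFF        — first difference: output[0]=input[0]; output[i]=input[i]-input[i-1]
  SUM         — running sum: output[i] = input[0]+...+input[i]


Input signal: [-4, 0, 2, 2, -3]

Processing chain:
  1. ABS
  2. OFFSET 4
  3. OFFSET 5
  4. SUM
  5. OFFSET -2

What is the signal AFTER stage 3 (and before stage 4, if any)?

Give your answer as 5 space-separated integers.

Answer: 13 9 11 11 12

Derivation:
Input: [-4, 0, 2, 2, -3]
Stage 1 (ABS): |-4|=4, |0|=0, |2|=2, |2|=2, |-3|=3 -> [4, 0, 2, 2, 3]
Stage 2 (OFFSET 4): 4+4=8, 0+4=4, 2+4=6, 2+4=6, 3+4=7 -> [8, 4, 6, 6, 7]
Stage 3 (OFFSET 5): 8+5=13, 4+5=9, 6+5=11, 6+5=11, 7+5=12 -> [13, 9, 11, 11, 12]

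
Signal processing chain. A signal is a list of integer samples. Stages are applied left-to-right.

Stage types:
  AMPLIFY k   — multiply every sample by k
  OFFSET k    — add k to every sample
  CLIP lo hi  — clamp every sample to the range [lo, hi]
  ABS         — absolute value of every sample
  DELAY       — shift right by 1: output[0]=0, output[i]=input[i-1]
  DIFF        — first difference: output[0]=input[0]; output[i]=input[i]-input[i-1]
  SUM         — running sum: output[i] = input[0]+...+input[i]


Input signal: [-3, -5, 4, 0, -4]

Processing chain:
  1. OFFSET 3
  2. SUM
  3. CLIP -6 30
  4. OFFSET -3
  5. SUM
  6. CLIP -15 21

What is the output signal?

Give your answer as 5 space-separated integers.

Answer: -3 -8 -6 -1 3

Derivation:
Input: [-3, -5, 4, 0, -4]
Stage 1 (OFFSET 3): -3+3=0, -5+3=-2, 4+3=7, 0+3=3, -4+3=-1 -> [0, -2, 7, 3, -1]
Stage 2 (SUM): sum[0..0]=0, sum[0..1]=-2, sum[0..2]=5, sum[0..3]=8, sum[0..4]=7 -> [0, -2, 5, 8, 7]
Stage 3 (CLIP -6 30): clip(0,-6,30)=0, clip(-2,-6,30)=-2, clip(5,-6,30)=5, clip(8,-6,30)=8, clip(7,-6,30)=7 -> [0, -2, 5, 8, 7]
Stage 4 (OFFSET -3): 0+-3=-3, -2+-3=-5, 5+-3=2, 8+-3=5, 7+-3=4 -> [-3, -5, 2, 5, 4]
Stage 5 (SUM): sum[0..0]=-3, sum[0..1]=-8, sum[0..2]=-6, sum[0..3]=-1, sum[0..4]=3 -> [-3, -8, -6, -1, 3]
Stage 6 (CLIP -15 21): clip(-3,-15,21)=-3, clip(-8,-15,21)=-8, clip(-6,-15,21)=-6, clip(-1,-15,21)=-1, clip(3,-15,21)=3 -> [-3, -8, -6, -1, 3]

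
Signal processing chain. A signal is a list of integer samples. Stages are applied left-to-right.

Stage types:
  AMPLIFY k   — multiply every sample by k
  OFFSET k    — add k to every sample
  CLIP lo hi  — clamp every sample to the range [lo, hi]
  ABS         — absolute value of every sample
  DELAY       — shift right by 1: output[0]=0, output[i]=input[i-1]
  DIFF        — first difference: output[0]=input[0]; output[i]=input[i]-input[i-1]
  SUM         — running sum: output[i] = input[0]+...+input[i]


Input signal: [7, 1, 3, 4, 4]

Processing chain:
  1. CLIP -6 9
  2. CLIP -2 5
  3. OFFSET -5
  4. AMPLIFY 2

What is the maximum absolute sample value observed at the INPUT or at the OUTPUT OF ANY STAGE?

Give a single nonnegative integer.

Answer: 8

Derivation:
Input: [7, 1, 3, 4, 4] (max |s|=7)
Stage 1 (CLIP -6 9): clip(7,-6,9)=7, clip(1,-6,9)=1, clip(3,-6,9)=3, clip(4,-6,9)=4, clip(4,-6,9)=4 -> [7, 1, 3, 4, 4] (max |s|=7)
Stage 2 (CLIP -2 5): clip(7,-2,5)=5, clip(1,-2,5)=1, clip(3,-2,5)=3, clip(4,-2,5)=4, clip(4,-2,5)=4 -> [5, 1, 3, 4, 4] (max |s|=5)
Stage 3 (OFFSET -5): 5+-5=0, 1+-5=-4, 3+-5=-2, 4+-5=-1, 4+-5=-1 -> [0, -4, -2, -1, -1] (max |s|=4)
Stage 4 (AMPLIFY 2): 0*2=0, -4*2=-8, -2*2=-4, -1*2=-2, -1*2=-2 -> [0, -8, -4, -2, -2] (max |s|=8)
Overall max amplitude: 8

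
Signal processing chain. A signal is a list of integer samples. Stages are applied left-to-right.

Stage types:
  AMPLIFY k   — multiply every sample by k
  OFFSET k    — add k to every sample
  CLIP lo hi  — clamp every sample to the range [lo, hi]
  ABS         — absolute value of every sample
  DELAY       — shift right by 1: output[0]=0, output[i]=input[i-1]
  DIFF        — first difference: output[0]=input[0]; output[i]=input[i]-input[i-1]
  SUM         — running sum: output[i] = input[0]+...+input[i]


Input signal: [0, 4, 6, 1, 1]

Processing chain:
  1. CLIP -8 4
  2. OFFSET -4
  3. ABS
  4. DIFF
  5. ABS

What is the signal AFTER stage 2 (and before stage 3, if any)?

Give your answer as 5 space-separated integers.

Answer: -4 0 0 -3 -3

Derivation:
Input: [0, 4, 6, 1, 1]
Stage 1 (CLIP -8 4): clip(0,-8,4)=0, clip(4,-8,4)=4, clip(6,-8,4)=4, clip(1,-8,4)=1, clip(1,-8,4)=1 -> [0, 4, 4, 1, 1]
Stage 2 (OFFSET -4): 0+-4=-4, 4+-4=0, 4+-4=0, 1+-4=-3, 1+-4=-3 -> [-4, 0, 0, -3, -3]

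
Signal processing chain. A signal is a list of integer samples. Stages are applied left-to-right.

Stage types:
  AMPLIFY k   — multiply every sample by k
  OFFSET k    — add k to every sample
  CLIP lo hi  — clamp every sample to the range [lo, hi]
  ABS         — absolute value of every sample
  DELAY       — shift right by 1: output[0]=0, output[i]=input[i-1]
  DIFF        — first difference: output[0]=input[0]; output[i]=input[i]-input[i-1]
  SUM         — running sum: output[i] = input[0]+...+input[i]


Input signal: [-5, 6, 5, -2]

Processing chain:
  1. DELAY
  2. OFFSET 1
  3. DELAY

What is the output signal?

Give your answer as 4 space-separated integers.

Answer: 0 1 -4 7

Derivation:
Input: [-5, 6, 5, -2]
Stage 1 (DELAY): [0, -5, 6, 5] = [0, -5, 6, 5] -> [0, -5, 6, 5]
Stage 2 (OFFSET 1): 0+1=1, -5+1=-4, 6+1=7, 5+1=6 -> [1, -4, 7, 6]
Stage 3 (DELAY): [0, 1, -4, 7] = [0, 1, -4, 7] -> [0, 1, -4, 7]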